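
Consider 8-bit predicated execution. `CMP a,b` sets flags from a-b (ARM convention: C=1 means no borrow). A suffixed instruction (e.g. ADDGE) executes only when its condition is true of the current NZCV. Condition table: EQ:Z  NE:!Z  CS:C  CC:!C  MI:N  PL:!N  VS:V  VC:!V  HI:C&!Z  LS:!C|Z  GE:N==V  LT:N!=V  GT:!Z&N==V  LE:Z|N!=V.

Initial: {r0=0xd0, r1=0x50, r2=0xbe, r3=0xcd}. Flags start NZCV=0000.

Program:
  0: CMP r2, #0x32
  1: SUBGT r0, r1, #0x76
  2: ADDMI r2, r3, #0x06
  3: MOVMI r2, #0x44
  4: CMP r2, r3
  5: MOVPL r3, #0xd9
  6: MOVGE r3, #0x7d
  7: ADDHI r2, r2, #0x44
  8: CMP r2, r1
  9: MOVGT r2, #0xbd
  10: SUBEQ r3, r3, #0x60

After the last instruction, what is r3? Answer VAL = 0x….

[0] flags=1010 → (cmp)
[1] flags=1010 GT?F → skip
[2] flags=1010 MI?T → r2=0xd3
[3] flags=1010 MI?T → r2=0x44
[4] flags=0000 → (cmp)
[5] flags=0000 PL?T → r3=0xd9
[6] flags=0000 GE?T → r3=0x7d
[7] flags=0000 HI?F → skip
[8] flags=1000 → (cmp)
[9] flags=1000 GT?F → skip
[10] flags=1000 EQ?F → skip

VAL = 0x7d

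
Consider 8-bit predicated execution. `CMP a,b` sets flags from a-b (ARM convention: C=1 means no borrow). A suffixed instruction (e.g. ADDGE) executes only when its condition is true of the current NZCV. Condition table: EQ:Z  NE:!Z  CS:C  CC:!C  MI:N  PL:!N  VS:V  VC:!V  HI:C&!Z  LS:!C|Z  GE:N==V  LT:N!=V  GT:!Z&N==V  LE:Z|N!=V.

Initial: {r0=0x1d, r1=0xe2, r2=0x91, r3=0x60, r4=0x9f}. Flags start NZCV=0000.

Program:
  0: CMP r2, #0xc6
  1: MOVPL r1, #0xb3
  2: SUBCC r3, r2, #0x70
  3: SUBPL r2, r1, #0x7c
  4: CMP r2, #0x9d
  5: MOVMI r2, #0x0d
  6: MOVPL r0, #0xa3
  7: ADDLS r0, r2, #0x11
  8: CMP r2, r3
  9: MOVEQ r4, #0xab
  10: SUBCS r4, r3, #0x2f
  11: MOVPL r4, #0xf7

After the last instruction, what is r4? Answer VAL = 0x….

VAL = 0x9f

[0] flags=1000 → (cmp)
[1] flags=1000 PL?F → skip
[2] flags=1000 CC?T → r3=0x21
[3] flags=1000 PL?F → skip
[4] flags=1000 → (cmp)
[5] flags=1000 MI?T → r2=0x0d
[6] flags=1000 PL?F → skip
[7] flags=1000 LS?T → r0=0x1e
[8] flags=1000 → (cmp)
[9] flags=1000 EQ?F → skip
[10] flags=1000 CS?F → skip
[11] flags=1000 PL?F → skip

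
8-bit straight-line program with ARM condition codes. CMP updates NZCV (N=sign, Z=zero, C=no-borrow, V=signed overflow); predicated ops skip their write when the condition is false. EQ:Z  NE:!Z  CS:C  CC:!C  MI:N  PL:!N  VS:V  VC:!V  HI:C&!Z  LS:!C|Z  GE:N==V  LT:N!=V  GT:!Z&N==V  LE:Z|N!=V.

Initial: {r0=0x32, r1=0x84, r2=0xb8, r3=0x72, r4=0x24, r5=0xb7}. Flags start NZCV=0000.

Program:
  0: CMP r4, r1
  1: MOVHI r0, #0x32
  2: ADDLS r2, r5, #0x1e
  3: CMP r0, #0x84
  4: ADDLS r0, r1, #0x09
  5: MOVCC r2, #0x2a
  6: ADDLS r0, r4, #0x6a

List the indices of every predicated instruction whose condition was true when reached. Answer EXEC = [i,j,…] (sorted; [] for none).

EXEC = [2,4,5,6]

[0] flags=1001 → (cmp)
[1] flags=1001 HI?F → skip
[2] flags=1001 LS?T → r2=0xd5
[3] flags=1001 → (cmp)
[4] flags=1001 LS?T → r0=0x8d
[5] flags=1001 CC?T → r2=0x2a
[6] flags=1001 LS?T → r0=0x8e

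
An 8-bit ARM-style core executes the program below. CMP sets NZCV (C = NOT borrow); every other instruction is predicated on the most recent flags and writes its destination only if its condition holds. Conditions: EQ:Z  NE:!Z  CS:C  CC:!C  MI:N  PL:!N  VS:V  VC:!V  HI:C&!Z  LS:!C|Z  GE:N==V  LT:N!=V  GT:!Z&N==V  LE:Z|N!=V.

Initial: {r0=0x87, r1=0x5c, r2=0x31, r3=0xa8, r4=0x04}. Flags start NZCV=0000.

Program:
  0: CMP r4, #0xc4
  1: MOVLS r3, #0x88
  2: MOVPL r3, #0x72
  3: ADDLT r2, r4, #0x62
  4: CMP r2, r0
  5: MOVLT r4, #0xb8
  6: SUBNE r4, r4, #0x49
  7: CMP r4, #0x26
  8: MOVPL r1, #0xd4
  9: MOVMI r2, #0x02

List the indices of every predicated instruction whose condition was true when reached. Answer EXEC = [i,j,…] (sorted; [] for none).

[0] flags=0000 → (cmp)
[1] flags=0000 LS?T → r3=0x88
[2] flags=0000 PL?T → r3=0x72
[3] flags=0000 LT?F → skip
[4] flags=1001 → (cmp)
[5] flags=1001 LT?F → skip
[6] flags=1001 NE?T → r4=0xbb
[7] flags=1010 → (cmp)
[8] flags=1010 PL?F → skip
[9] flags=1010 MI?T → r2=0x02

EXEC = [1,2,6,9]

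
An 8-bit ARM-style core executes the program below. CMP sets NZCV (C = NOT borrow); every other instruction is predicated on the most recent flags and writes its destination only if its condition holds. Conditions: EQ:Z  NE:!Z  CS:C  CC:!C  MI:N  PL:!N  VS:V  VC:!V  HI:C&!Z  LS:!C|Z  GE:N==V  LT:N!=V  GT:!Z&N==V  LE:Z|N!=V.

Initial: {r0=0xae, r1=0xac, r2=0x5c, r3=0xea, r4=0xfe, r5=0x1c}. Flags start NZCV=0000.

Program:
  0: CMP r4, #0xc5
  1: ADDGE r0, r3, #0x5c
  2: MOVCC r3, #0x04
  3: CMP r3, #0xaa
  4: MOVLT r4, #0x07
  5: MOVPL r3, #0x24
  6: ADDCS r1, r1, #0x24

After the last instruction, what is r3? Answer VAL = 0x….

VAL = 0x24

0: ✓ CMP  NZCV=0010
1: ✓ ADDGE  r0←0x46
2: · MOVCC
3: ✓ CMP  NZCV=0010
4: · MOVLT
5: ✓ MOVPL  r3←0x24
6: ✓ ADDCS  r1←0xd0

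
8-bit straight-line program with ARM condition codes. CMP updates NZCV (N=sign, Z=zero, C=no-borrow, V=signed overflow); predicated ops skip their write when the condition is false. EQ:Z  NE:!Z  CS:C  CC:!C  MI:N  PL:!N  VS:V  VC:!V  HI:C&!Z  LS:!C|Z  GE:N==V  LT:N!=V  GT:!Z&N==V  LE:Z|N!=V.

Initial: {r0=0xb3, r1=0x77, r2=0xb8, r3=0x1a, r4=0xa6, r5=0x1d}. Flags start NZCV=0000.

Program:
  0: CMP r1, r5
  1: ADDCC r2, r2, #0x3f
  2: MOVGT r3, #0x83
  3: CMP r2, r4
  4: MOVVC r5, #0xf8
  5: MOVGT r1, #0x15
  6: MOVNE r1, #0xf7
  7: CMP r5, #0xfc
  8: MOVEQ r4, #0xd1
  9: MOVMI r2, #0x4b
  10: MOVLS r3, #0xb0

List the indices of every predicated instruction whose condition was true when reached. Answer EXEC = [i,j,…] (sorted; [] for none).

[0] flags=0010 → (cmp)
[1] flags=0010 CC?F → skip
[2] flags=0010 GT?T → r3=0x83
[3] flags=0010 → (cmp)
[4] flags=0010 VC?T → r5=0xf8
[5] flags=0010 GT?T → r1=0x15
[6] flags=0010 NE?T → r1=0xf7
[7] flags=1000 → (cmp)
[8] flags=1000 EQ?F → skip
[9] flags=1000 MI?T → r2=0x4b
[10] flags=1000 LS?T → r3=0xb0

EXEC = [2,4,5,6,9,10]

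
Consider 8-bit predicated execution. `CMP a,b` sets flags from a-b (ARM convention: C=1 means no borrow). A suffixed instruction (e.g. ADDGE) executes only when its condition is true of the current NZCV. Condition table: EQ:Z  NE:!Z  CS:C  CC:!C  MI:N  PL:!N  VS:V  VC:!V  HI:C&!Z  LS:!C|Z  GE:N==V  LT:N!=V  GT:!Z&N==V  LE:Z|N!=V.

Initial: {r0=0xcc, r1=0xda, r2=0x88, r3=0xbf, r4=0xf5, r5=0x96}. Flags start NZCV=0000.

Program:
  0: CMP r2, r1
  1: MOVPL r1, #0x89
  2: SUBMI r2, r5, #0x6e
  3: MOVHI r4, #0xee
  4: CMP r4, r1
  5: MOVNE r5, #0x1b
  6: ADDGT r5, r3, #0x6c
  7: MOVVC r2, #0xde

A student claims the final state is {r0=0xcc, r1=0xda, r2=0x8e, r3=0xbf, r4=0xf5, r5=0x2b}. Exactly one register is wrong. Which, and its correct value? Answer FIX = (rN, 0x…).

0: ✓ CMP  NZCV=1000
1: · MOVPL
2: ✓ SUBMI  r2←0x28
3: · MOVHI
4: ✓ CMP  NZCV=0010
5: ✓ MOVNE  r5←0x1b
6: ✓ ADDGT  r5←0x2b
7: ✓ MOVVC  r2←0xde

FIX = (r2, 0xde)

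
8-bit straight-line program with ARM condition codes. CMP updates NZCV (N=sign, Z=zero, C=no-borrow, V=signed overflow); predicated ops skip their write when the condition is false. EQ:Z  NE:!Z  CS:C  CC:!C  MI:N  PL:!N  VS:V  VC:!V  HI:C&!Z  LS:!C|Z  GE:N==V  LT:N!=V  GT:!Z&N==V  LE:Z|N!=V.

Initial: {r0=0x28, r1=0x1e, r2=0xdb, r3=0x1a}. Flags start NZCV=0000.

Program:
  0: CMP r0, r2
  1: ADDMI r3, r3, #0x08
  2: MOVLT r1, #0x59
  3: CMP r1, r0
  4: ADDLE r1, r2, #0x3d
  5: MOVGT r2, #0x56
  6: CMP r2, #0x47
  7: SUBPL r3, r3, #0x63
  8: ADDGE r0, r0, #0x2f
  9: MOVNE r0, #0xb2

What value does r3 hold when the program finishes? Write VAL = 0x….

0: ✓ CMP  NZCV=0000
1: · ADDMI
2: · MOVLT
3: ✓ CMP  NZCV=1000
4: ✓ ADDLE  r1←0x18
5: · MOVGT
6: ✓ CMP  NZCV=1010
7: · SUBPL
8: · ADDGE
9: ✓ MOVNE  r0←0xb2

VAL = 0x1a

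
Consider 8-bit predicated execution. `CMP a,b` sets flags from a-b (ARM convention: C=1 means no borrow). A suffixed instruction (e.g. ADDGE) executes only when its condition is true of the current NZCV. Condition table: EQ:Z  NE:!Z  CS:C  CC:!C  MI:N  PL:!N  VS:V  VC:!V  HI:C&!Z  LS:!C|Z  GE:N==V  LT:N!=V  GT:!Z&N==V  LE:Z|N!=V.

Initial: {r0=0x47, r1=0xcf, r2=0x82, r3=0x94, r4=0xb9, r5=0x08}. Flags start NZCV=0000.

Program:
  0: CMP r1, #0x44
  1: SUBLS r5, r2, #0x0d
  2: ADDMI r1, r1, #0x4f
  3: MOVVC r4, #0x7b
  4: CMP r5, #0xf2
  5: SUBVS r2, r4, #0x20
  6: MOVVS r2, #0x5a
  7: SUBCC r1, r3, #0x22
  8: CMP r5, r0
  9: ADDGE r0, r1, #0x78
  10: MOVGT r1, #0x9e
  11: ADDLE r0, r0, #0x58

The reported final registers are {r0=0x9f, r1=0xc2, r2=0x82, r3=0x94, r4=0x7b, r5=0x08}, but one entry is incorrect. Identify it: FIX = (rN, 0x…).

[0] flags=1010 → (cmp)
[1] flags=1010 LS?F → skip
[2] flags=1010 MI?T → r1=0x1e
[3] flags=1010 VC?T → r4=0x7b
[4] flags=0000 → (cmp)
[5] flags=0000 VS?F → skip
[6] flags=0000 VS?F → skip
[7] flags=0000 CC?T → r1=0x72
[8] flags=1000 → (cmp)
[9] flags=1000 GE?F → skip
[10] flags=1000 GT?F → skip
[11] flags=1000 LE?T → r0=0x9f

FIX = (r1, 0x72)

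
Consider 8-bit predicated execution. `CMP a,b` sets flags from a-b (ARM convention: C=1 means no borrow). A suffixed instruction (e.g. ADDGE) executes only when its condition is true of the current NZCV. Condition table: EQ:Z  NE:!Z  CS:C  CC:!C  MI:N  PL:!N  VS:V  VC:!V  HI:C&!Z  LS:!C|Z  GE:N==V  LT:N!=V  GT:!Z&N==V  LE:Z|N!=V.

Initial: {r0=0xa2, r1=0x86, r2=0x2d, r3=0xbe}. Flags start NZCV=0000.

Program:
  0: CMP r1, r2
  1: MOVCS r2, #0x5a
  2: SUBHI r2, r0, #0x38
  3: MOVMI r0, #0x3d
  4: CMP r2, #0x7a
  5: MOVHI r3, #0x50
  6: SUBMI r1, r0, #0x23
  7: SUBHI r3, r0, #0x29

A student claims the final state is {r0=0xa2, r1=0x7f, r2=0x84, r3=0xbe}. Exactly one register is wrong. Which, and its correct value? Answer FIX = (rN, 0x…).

FIX = (r2, 0x6a)

[0] flags=0011 → (cmp)
[1] flags=0011 CS?T → r2=0x5a
[2] flags=0011 HI?T → r2=0x6a
[3] flags=0011 MI?F → skip
[4] flags=1000 → (cmp)
[5] flags=1000 HI?F → skip
[6] flags=1000 MI?T → r1=0x7f
[7] flags=1000 HI?F → skip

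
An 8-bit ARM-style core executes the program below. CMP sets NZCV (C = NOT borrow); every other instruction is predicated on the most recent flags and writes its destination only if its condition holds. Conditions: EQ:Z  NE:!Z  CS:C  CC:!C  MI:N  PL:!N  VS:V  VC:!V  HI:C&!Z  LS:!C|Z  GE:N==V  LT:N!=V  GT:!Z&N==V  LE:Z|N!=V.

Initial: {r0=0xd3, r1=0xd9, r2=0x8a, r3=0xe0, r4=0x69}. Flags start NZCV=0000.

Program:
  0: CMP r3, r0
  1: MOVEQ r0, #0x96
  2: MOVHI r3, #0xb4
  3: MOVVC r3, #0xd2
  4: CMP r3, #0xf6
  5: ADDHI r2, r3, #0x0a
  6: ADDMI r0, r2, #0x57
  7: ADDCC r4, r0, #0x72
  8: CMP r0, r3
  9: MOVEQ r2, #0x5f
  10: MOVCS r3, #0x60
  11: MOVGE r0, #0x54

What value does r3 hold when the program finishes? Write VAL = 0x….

VAL = 0x60

[0] flags=0010 → (cmp)
[1] flags=0010 EQ?F → skip
[2] flags=0010 HI?T → r3=0xb4
[3] flags=0010 VC?T → r3=0xd2
[4] flags=1000 → (cmp)
[5] flags=1000 HI?F → skip
[6] flags=1000 MI?T → r0=0xe1
[7] flags=1000 CC?T → r4=0x53
[8] flags=0010 → (cmp)
[9] flags=0010 EQ?F → skip
[10] flags=0010 CS?T → r3=0x60
[11] flags=0010 GE?T → r0=0x54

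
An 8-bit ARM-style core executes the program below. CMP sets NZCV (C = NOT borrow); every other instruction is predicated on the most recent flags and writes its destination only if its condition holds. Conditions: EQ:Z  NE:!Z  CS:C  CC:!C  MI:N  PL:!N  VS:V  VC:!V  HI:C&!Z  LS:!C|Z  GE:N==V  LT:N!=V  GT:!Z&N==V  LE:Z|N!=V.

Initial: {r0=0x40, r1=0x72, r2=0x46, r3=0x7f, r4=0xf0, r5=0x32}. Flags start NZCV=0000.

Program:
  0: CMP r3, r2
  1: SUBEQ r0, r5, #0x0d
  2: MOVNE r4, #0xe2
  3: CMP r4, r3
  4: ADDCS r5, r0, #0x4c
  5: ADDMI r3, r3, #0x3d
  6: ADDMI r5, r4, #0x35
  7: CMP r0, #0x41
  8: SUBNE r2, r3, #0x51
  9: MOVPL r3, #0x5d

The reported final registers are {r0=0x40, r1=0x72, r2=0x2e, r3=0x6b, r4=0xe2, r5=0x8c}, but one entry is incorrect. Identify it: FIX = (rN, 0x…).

FIX = (r3, 0x7f)

0: ✓ CMP  NZCV=0010
1: · SUBEQ
2: ✓ MOVNE  r4←0xe2
3: ✓ CMP  NZCV=0011
4: ✓ ADDCS  r5←0x8c
5: · ADDMI
6: · ADDMI
7: ✓ CMP  NZCV=1000
8: ✓ SUBNE  r2←0x2e
9: · MOVPL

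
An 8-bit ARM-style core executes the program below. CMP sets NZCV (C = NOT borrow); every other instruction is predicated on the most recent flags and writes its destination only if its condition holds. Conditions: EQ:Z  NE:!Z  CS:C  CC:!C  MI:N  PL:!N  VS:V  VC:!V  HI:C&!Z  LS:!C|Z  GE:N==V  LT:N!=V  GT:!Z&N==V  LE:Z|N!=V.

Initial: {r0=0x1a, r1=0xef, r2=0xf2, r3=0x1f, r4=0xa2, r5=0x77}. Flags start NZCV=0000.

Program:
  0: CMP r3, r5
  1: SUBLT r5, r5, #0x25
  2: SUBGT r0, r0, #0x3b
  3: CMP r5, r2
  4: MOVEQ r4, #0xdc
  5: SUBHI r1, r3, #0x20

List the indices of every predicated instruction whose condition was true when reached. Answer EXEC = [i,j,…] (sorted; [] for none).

EXEC = [1]

[0] flags=1000 → (cmp)
[1] flags=1000 LT?T → r5=0x52
[2] flags=1000 GT?F → skip
[3] flags=0000 → (cmp)
[4] flags=0000 EQ?F → skip
[5] flags=0000 HI?F → skip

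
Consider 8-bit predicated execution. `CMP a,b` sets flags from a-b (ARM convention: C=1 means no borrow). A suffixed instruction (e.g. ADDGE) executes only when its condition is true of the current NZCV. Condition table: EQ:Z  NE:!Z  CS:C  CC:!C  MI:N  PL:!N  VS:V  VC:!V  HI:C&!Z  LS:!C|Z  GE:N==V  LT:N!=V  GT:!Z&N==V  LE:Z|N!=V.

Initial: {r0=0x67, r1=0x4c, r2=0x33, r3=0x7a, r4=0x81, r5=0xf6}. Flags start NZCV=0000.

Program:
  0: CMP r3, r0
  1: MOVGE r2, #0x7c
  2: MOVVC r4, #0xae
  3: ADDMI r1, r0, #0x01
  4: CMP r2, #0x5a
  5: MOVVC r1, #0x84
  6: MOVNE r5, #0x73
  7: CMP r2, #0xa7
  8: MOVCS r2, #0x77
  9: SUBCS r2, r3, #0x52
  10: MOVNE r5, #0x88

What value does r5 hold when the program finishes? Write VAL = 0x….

[0] flags=0010 → (cmp)
[1] flags=0010 GE?T → r2=0x7c
[2] flags=0010 VC?T → r4=0xae
[3] flags=0010 MI?F → skip
[4] flags=0010 → (cmp)
[5] flags=0010 VC?T → r1=0x84
[6] flags=0010 NE?T → r5=0x73
[7] flags=1001 → (cmp)
[8] flags=1001 CS?F → skip
[9] flags=1001 CS?F → skip
[10] flags=1001 NE?T → r5=0x88

VAL = 0x88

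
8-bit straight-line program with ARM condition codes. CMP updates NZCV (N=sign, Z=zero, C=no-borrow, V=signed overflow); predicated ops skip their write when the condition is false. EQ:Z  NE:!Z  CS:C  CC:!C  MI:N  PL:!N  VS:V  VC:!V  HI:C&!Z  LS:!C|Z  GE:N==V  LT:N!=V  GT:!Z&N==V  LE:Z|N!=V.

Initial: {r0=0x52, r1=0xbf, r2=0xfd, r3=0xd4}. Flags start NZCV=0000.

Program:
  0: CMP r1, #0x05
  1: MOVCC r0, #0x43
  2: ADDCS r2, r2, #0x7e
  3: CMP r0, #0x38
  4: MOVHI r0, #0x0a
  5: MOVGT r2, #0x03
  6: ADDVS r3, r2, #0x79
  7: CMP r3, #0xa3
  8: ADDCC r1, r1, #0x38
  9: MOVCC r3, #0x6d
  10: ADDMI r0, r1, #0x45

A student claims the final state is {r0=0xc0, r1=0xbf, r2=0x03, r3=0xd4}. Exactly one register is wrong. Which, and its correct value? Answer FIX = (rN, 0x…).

0: ✓ CMP  NZCV=1010
1: · MOVCC
2: ✓ ADDCS  r2←0x7b
3: ✓ CMP  NZCV=0010
4: ✓ MOVHI  r0←0x0a
5: ✓ MOVGT  r2←0x03
6: · ADDVS
7: ✓ CMP  NZCV=0010
8: · ADDCC
9: · MOVCC
10: · ADDMI

FIX = (r0, 0x0a)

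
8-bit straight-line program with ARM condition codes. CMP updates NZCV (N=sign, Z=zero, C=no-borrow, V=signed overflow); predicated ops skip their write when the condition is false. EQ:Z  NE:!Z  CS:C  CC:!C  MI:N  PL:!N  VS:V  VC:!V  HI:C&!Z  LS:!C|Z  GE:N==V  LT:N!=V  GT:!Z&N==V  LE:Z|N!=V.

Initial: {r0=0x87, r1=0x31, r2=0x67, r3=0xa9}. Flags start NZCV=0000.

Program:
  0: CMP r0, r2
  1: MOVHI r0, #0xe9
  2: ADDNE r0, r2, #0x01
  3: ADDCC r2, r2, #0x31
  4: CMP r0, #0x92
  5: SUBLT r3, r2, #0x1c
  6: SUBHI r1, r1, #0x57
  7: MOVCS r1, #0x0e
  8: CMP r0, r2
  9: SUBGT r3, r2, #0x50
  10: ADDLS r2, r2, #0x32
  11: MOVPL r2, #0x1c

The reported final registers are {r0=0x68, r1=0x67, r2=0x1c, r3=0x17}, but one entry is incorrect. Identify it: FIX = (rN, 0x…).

FIX = (r1, 0x31)

[0] flags=0011 → (cmp)
[1] flags=0011 HI?T → r0=0xe9
[2] flags=0011 NE?T → r0=0x68
[3] flags=0011 CC?F → skip
[4] flags=1001 → (cmp)
[5] flags=1001 LT?F → skip
[6] flags=1001 HI?F → skip
[7] flags=1001 CS?F → skip
[8] flags=0010 → (cmp)
[9] flags=0010 GT?T → r3=0x17
[10] flags=0010 LS?F → skip
[11] flags=0010 PL?T → r2=0x1c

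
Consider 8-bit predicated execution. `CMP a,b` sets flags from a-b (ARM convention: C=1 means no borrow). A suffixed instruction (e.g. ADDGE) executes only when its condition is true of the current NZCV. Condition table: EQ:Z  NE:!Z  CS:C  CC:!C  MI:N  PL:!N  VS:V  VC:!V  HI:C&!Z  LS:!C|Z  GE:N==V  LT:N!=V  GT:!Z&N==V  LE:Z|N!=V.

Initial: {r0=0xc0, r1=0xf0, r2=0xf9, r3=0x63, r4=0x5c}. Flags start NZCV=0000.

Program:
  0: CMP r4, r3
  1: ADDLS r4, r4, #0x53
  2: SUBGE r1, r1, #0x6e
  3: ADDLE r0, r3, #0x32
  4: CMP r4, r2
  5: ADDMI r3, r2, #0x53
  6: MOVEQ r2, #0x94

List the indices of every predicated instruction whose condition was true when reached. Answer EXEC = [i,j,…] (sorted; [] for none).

0: ✓ CMP  NZCV=1000
1: ✓ ADDLS  r4←0xaf
2: · SUBGE
3: ✓ ADDLE  r0←0x95
4: ✓ CMP  NZCV=1000
5: ✓ ADDMI  r3←0x4c
6: · MOVEQ

EXEC = [1,3,5]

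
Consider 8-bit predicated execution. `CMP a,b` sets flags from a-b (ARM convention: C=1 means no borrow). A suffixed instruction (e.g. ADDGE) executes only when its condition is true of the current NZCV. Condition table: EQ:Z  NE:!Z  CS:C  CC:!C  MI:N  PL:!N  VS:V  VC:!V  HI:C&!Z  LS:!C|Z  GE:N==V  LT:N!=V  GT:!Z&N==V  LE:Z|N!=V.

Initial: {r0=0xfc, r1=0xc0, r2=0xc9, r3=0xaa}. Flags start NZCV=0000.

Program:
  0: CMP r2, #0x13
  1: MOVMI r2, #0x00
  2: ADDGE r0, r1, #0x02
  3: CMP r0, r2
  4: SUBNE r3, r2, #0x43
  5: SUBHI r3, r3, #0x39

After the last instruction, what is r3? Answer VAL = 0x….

VAL = 0x84

0: ✓ CMP  NZCV=1010
1: ✓ MOVMI  r2←0x00
2: · ADDGE
3: ✓ CMP  NZCV=1010
4: ✓ SUBNE  r3←0xbd
5: ✓ SUBHI  r3←0x84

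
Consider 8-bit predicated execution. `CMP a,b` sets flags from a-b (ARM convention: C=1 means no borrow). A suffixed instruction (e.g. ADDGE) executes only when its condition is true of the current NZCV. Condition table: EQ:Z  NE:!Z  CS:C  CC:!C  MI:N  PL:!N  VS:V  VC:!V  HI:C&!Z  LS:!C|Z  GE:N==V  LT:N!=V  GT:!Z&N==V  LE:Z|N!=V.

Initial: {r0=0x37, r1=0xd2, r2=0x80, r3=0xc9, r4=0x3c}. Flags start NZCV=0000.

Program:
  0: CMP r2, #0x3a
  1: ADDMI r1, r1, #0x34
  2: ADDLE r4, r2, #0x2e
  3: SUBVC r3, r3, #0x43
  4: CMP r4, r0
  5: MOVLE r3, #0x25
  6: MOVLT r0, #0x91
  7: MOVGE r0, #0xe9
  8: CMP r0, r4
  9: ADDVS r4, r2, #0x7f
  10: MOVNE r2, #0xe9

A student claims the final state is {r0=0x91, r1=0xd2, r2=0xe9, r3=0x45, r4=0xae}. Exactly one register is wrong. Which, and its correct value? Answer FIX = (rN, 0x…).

[0] flags=0011 → (cmp)
[1] flags=0011 MI?F → skip
[2] flags=0011 LE?T → r4=0xae
[3] flags=0011 VC?F → skip
[4] flags=0011 → (cmp)
[5] flags=0011 LE?T → r3=0x25
[6] flags=0011 LT?T → r0=0x91
[7] flags=0011 GE?F → skip
[8] flags=1000 → (cmp)
[9] flags=1000 VS?F → skip
[10] flags=1000 NE?T → r2=0xe9

FIX = (r3, 0x25)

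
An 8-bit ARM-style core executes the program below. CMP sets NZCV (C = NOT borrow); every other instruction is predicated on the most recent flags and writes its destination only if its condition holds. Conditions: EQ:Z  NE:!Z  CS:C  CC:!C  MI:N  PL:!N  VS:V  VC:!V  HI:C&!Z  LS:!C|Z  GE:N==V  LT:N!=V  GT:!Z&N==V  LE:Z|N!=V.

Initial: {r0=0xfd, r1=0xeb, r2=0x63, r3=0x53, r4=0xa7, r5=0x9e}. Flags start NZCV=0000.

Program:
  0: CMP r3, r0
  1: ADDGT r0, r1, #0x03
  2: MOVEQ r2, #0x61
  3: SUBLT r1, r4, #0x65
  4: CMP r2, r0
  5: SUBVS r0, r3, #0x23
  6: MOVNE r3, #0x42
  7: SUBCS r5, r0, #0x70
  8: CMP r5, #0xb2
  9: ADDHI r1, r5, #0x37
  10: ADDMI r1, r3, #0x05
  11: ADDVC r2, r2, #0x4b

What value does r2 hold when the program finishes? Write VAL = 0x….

[0] flags=0000 → (cmp)
[1] flags=0000 GT?T → r0=0xee
[2] flags=0000 EQ?F → skip
[3] flags=0000 LT?F → skip
[4] flags=0000 → (cmp)
[5] flags=0000 VS?F → skip
[6] flags=0000 NE?T → r3=0x42
[7] flags=0000 CS?F → skip
[8] flags=1000 → (cmp)
[9] flags=1000 HI?F → skip
[10] flags=1000 MI?T → r1=0x47
[11] flags=1000 VC?T → r2=0xae

VAL = 0xae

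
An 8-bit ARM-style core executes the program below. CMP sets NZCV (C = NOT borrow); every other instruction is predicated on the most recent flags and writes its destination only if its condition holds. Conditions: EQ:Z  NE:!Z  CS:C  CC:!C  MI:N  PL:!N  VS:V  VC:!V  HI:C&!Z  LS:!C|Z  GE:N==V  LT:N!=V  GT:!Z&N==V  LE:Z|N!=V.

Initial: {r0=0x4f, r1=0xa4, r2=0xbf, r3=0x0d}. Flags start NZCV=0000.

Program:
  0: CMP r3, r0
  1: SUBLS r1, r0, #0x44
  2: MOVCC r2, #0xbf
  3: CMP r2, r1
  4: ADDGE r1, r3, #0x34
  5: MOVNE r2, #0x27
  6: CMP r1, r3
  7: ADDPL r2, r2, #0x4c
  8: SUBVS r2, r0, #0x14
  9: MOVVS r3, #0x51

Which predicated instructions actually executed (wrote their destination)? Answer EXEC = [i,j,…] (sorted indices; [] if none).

0: ✓ CMP  NZCV=1000
1: ✓ SUBLS  r1←0x0b
2: ✓ MOVCC  r2←0xbf
3: ✓ CMP  NZCV=1010
4: · ADDGE
5: ✓ MOVNE  r2←0x27
6: ✓ CMP  NZCV=1000
7: · ADDPL
8: · SUBVS
9: · MOVVS

EXEC = [1,2,5]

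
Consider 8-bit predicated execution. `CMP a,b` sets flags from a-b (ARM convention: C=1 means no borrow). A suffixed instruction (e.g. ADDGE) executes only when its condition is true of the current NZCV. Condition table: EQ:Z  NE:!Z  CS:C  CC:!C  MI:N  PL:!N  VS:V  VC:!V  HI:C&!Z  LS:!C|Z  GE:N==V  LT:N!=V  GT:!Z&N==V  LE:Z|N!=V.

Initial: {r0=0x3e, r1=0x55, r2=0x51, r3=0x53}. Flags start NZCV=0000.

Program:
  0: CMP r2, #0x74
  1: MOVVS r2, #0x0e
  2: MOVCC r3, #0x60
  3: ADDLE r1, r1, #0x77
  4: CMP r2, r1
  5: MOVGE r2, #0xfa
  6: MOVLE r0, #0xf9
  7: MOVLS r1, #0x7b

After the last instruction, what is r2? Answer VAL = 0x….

VAL = 0xfa

0: ✓ CMP  NZCV=1000
1: · MOVVS
2: ✓ MOVCC  r3←0x60
3: ✓ ADDLE  r1←0xcc
4: ✓ CMP  NZCV=1001
5: ✓ MOVGE  r2←0xfa
6: · MOVLE
7: ✓ MOVLS  r1←0x7b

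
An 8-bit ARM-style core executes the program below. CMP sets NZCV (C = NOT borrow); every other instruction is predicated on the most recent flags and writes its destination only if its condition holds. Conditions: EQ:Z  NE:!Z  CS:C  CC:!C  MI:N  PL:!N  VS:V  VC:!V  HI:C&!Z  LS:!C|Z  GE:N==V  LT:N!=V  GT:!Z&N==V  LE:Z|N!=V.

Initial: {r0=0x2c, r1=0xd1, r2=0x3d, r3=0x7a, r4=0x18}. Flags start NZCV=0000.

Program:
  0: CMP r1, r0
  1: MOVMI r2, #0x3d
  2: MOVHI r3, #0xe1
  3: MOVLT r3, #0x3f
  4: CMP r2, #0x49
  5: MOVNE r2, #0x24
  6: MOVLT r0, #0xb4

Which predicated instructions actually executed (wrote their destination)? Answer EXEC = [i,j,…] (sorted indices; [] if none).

[0] flags=1010 → (cmp)
[1] flags=1010 MI?T → r2=0x3d
[2] flags=1010 HI?T → r3=0xe1
[3] flags=1010 LT?T → r3=0x3f
[4] flags=1000 → (cmp)
[5] flags=1000 NE?T → r2=0x24
[6] flags=1000 LT?T → r0=0xb4

EXEC = [1,2,3,5,6]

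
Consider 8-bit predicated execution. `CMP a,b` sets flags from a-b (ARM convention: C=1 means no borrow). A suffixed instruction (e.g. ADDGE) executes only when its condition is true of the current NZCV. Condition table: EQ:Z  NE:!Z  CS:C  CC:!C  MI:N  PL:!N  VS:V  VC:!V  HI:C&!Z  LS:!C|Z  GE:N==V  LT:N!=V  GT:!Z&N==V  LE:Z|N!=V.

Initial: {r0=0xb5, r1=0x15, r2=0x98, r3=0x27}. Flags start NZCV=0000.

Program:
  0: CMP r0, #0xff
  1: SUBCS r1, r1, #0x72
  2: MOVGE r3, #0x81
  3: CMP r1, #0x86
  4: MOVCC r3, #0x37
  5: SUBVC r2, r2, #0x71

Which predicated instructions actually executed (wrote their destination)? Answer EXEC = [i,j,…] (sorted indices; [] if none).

EXEC = [4]

[0] flags=1000 → (cmp)
[1] flags=1000 CS?F → skip
[2] flags=1000 GE?F → skip
[3] flags=1001 → (cmp)
[4] flags=1001 CC?T → r3=0x37
[5] flags=1001 VC?F → skip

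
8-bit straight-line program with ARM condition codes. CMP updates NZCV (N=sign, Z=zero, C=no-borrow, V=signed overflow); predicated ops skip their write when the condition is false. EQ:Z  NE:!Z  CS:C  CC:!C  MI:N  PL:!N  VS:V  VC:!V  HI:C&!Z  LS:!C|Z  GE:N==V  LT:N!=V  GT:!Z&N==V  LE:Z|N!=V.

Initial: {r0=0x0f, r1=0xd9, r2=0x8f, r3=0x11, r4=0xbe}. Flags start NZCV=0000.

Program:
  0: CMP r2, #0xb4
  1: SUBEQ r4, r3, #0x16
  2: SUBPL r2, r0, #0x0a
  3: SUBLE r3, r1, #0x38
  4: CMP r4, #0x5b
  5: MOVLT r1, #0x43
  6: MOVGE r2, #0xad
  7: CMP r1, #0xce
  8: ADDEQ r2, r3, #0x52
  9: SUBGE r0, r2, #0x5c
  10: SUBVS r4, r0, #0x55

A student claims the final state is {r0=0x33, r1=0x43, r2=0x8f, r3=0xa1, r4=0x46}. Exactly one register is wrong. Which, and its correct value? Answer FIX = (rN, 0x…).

[0] flags=1000 → (cmp)
[1] flags=1000 EQ?F → skip
[2] flags=1000 PL?F → skip
[3] flags=1000 LE?T → r3=0xa1
[4] flags=0011 → (cmp)
[5] flags=0011 LT?T → r1=0x43
[6] flags=0011 GE?F → skip
[7] flags=0000 → (cmp)
[8] flags=0000 EQ?F → skip
[9] flags=0000 GE?T → r0=0x33
[10] flags=0000 VS?F → skip

FIX = (r4, 0xbe)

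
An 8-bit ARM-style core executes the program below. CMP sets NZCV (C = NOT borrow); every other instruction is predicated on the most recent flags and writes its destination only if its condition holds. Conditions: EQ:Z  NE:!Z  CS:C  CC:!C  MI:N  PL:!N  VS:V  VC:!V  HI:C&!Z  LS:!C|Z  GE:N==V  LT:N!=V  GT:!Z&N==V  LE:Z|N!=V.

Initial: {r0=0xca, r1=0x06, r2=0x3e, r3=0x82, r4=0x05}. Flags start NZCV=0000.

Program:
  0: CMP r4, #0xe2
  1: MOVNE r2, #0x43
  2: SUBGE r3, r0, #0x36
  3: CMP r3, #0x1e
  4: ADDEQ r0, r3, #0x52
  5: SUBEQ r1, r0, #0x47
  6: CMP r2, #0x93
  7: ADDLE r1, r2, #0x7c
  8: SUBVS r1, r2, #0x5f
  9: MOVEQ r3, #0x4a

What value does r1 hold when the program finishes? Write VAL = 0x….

VAL = 0xe4

0: ✓ CMP  NZCV=0000
1: ✓ MOVNE  r2←0x43
2: ✓ SUBGE  r3←0x94
3: ✓ CMP  NZCV=0011
4: · ADDEQ
5: · SUBEQ
6: ✓ CMP  NZCV=1001
7: · ADDLE
8: ✓ SUBVS  r1←0xe4
9: · MOVEQ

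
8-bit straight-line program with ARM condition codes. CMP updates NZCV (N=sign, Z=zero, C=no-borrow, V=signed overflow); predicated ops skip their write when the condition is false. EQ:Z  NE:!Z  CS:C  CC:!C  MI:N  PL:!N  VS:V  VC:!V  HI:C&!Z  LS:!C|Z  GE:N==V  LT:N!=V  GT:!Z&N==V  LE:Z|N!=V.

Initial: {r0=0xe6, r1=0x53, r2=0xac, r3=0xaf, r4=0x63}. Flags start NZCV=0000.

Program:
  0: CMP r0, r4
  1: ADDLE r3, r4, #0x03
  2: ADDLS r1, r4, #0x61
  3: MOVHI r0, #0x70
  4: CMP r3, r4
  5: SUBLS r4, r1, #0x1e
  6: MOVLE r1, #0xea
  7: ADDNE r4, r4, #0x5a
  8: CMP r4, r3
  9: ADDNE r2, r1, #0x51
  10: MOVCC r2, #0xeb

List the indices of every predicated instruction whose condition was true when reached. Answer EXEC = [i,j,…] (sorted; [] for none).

EXEC = [1,3,7,9]

0: ✓ CMP  NZCV=1010
1: ✓ ADDLE  r3←0x66
2: · ADDLS
3: ✓ MOVHI  r0←0x70
4: ✓ CMP  NZCV=0010
5: · SUBLS
6: · MOVLE
7: ✓ ADDNE  r4←0xbd
8: ✓ CMP  NZCV=0011
9: ✓ ADDNE  r2←0xa4
10: · MOVCC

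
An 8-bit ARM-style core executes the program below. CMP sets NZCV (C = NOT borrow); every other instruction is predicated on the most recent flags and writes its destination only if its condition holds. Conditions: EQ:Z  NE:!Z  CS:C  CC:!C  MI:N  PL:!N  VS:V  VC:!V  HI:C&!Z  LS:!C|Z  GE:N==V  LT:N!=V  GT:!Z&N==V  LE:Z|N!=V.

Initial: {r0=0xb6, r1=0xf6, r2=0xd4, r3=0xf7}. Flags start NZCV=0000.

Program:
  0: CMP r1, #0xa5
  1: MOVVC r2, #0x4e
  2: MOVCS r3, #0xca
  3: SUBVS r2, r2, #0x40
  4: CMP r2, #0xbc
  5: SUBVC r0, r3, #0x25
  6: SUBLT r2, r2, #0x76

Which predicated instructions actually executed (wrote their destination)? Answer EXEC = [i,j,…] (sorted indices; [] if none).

EXEC = [1,2]

[0] flags=0010 → (cmp)
[1] flags=0010 VC?T → r2=0x4e
[2] flags=0010 CS?T → r3=0xca
[3] flags=0010 VS?F → skip
[4] flags=1001 → (cmp)
[5] flags=1001 VC?F → skip
[6] flags=1001 LT?F → skip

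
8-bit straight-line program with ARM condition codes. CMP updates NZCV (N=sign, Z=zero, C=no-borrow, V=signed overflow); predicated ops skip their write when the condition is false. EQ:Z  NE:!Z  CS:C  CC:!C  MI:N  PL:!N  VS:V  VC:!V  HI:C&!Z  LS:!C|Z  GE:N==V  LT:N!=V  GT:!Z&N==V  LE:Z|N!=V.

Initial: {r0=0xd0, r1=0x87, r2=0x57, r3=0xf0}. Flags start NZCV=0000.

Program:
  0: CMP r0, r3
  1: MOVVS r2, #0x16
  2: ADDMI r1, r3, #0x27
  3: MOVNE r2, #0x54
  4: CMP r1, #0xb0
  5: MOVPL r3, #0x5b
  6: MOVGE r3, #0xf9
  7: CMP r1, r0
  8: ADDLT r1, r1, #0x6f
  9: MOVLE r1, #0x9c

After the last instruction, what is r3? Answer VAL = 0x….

[0] flags=1000 → (cmp)
[1] flags=1000 VS?F → skip
[2] flags=1000 MI?T → r1=0x17
[3] flags=1000 NE?T → r2=0x54
[4] flags=0000 → (cmp)
[5] flags=0000 PL?T → r3=0x5b
[6] flags=0000 GE?T → r3=0xf9
[7] flags=0000 → (cmp)
[8] flags=0000 LT?F → skip
[9] flags=0000 LE?F → skip

VAL = 0xf9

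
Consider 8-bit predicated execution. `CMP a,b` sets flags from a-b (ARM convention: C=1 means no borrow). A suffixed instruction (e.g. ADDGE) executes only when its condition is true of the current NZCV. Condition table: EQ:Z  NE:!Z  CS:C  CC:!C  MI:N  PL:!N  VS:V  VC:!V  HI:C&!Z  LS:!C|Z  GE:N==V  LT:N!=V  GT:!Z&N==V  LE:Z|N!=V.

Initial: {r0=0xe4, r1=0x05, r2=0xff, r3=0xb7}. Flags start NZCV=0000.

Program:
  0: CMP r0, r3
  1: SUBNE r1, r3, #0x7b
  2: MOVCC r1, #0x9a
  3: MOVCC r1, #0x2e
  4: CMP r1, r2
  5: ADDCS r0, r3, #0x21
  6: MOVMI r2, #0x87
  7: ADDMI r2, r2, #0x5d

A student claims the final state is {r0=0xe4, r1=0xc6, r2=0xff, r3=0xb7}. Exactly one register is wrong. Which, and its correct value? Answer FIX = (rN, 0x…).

[0] flags=0010 → (cmp)
[1] flags=0010 NE?T → r1=0x3c
[2] flags=0010 CC?F → skip
[3] flags=0010 CC?F → skip
[4] flags=0000 → (cmp)
[5] flags=0000 CS?F → skip
[6] flags=0000 MI?F → skip
[7] flags=0000 MI?F → skip

FIX = (r1, 0x3c)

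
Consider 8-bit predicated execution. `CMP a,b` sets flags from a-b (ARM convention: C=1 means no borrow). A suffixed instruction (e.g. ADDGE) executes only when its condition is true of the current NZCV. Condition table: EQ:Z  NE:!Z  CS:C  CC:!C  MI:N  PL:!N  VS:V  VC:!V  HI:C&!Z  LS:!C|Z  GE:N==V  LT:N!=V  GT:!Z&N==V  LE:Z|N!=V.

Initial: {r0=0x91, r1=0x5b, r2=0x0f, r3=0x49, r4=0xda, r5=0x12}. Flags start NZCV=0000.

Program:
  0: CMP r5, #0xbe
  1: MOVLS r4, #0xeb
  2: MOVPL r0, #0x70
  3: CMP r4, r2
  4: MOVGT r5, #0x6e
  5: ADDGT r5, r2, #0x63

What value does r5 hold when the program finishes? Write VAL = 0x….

VAL = 0x12

0: ✓ CMP  NZCV=0000
1: ✓ MOVLS  r4←0xeb
2: ✓ MOVPL  r0←0x70
3: ✓ CMP  NZCV=1010
4: · MOVGT
5: · ADDGT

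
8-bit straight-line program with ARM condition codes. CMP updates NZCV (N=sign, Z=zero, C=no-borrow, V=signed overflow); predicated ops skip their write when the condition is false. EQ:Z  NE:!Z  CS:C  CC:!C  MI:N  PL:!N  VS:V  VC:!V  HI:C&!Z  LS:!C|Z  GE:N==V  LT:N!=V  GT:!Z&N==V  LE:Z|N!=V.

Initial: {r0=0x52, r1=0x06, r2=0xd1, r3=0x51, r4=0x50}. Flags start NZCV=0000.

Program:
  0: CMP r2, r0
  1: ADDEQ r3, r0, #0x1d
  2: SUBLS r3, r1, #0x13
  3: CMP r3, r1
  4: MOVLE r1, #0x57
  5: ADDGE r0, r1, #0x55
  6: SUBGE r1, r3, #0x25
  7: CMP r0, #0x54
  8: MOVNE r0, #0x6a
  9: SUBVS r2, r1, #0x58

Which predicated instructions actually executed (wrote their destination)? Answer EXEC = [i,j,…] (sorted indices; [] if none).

EXEC = [5,6,8]

[0] flags=0011 → (cmp)
[1] flags=0011 EQ?F → skip
[2] flags=0011 LS?F → skip
[3] flags=0010 → (cmp)
[4] flags=0010 LE?F → skip
[5] flags=0010 GE?T → r0=0x5b
[6] flags=0010 GE?T → r1=0x2c
[7] flags=0010 → (cmp)
[8] flags=0010 NE?T → r0=0x6a
[9] flags=0010 VS?F → skip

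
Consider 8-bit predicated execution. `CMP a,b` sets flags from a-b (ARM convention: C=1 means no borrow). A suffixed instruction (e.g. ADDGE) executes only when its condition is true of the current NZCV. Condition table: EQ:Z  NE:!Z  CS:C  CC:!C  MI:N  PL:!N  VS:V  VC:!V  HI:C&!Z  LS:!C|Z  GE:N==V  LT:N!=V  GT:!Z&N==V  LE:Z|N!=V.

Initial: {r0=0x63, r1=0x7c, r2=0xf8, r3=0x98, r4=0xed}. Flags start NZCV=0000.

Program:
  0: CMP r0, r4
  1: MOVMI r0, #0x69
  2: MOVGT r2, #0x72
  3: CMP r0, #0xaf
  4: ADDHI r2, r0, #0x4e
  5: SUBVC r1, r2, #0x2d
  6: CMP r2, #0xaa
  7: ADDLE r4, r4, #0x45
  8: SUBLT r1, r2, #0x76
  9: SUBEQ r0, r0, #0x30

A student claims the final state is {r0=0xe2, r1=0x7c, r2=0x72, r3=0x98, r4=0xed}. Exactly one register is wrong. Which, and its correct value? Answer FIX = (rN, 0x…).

0: ✓ CMP  NZCV=0000
1: · MOVMI
2: ✓ MOVGT  r2←0x72
3: ✓ CMP  NZCV=1001
4: · ADDHI
5: · SUBVC
6: ✓ CMP  NZCV=1001
7: · ADDLE
8: · SUBLT
9: · SUBEQ

FIX = (r0, 0x63)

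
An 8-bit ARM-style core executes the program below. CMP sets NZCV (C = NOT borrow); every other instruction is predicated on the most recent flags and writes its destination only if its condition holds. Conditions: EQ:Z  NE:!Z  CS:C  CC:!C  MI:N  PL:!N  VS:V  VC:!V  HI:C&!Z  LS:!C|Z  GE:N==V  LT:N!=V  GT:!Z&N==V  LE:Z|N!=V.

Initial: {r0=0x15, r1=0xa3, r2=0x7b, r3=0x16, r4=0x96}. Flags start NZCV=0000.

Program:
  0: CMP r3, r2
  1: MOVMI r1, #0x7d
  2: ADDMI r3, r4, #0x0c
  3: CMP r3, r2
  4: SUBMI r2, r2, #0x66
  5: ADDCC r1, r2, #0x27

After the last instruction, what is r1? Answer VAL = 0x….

VAL = 0x7d

[0] flags=1000 → (cmp)
[1] flags=1000 MI?T → r1=0x7d
[2] flags=1000 MI?T → r3=0xa2
[3] flags=0011 → (cmp)
[4] flags=0011 MI?F → skip
[5] flags=0011 CC?F → skip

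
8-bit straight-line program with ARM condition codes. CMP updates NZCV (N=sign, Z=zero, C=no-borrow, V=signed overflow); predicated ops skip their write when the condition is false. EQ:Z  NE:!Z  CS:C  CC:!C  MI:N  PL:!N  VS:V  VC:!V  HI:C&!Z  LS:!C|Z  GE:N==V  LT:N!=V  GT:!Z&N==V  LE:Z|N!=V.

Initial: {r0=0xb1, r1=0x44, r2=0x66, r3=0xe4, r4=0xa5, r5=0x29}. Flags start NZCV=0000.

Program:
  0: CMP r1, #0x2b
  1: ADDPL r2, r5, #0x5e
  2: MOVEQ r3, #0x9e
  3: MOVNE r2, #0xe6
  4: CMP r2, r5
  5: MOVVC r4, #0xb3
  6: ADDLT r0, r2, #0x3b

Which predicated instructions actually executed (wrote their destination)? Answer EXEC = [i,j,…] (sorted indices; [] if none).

0: ✓ CMP  NZCV=0010
1: ✓ ADDPL  r2←0x87
2: · MOVEQ
3: ✓ MOVNE  r2←0xe6
4: ✓ CMP  NZCV=1010
5: ✓ MOVVC  r4←0xb3
6: ✓ ADDLT  r0←0x21

EXEC = [1,3,5,6]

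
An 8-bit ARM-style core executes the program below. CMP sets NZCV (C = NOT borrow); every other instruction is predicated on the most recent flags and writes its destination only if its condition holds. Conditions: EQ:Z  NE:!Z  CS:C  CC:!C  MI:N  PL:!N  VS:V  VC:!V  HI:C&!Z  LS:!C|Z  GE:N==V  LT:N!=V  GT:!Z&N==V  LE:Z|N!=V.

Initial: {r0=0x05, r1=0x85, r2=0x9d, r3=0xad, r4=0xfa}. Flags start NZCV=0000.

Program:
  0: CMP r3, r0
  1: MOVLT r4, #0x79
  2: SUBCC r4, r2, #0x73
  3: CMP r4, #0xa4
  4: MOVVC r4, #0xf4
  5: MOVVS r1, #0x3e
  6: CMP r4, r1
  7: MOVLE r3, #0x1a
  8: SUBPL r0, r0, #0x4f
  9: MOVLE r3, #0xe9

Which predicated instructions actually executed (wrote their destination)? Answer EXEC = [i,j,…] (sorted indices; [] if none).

EXEC = [1,5,8]

[0] flags=1010 → (cmp)
[1] flags=1010 LT?T → r4=0x79
[2] flags=1010 CC?F → skip
[3] flags=1001 → (cmp)
[4] flags=1001 VC?F → skip
[5] flags=1001 VS?T → r1=0x3e
[6] flags=0010 → (cmp)
[7] flags=0010 LE?F → skip
[8] flags=0010 PL?T → r0=0xb6
[9] flags=0010 LE?F → skip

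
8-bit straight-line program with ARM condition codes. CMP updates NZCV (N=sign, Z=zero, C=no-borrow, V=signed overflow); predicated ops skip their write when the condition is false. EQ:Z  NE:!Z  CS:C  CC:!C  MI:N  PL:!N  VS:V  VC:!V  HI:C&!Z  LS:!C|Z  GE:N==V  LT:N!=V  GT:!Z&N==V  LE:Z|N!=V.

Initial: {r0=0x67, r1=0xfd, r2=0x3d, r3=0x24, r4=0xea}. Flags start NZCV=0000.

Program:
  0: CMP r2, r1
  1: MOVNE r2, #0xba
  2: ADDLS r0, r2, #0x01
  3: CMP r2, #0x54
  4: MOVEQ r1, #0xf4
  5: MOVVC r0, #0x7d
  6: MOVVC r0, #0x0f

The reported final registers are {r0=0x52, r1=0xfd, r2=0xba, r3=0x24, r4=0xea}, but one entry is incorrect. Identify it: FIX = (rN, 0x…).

FIX = (r0, 0xbb)

[0] flags=0000 → (cmp)
[1] flags=0000 NE?T → r2=0xba
[2] flags=0000 LS?T → r0=0xbb
[3] flags=0011 → (cmp)
[4] flags=0011 EQ?F → skip
[5] flags=0011 VC?F → skip
[6] flags=0011 VC?F → skip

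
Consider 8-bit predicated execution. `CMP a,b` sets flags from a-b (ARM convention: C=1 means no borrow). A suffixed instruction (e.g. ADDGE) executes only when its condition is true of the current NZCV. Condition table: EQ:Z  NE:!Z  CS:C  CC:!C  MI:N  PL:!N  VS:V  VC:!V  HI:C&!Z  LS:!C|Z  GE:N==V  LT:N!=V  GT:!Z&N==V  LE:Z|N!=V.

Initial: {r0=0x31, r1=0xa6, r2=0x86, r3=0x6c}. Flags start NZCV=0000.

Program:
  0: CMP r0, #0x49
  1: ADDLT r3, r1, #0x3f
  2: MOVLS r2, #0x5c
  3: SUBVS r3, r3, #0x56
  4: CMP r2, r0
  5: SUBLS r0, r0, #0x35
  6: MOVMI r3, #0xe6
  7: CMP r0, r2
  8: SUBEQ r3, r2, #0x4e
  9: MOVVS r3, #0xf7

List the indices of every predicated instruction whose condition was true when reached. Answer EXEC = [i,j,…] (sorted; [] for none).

[0] flags=1000 → (cmp)
[1] flags=1000 LT?T → r3=0xe5
[2] flags=1000 LS?T → r2=0x5c
[3] flags=1000 VS?F → skip
[4] flags=0010 → (cmp)
[5] flags=0010 LS?F → skip
[6] flags=0010 MI?F → skip
[7] flags=1000 → (cmp)
[8] flags=1000 EQ?F → skip
[9] flags=1000 VS?F → skip

EXEC = [1,2]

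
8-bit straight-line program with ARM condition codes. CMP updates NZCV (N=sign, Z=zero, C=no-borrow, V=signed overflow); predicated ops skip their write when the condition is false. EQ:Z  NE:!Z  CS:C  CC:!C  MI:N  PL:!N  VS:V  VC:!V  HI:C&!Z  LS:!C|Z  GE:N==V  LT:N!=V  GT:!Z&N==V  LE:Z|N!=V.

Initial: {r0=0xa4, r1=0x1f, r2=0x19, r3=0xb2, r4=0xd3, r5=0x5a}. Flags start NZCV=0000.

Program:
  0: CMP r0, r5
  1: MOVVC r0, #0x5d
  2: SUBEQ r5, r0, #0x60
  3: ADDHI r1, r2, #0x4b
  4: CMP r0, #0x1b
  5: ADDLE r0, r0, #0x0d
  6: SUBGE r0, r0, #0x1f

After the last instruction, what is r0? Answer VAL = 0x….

0: ✓ CMP  NZCV=0011
1: · MOVVC
2: · SUBEQ
3: ✓ ADDHI  r1←0x64
4: ✓ CMP  NZCV=1010
5: ✓ ADDLE  r0←0xb1
6: · SUBGE

VAL = 0xb1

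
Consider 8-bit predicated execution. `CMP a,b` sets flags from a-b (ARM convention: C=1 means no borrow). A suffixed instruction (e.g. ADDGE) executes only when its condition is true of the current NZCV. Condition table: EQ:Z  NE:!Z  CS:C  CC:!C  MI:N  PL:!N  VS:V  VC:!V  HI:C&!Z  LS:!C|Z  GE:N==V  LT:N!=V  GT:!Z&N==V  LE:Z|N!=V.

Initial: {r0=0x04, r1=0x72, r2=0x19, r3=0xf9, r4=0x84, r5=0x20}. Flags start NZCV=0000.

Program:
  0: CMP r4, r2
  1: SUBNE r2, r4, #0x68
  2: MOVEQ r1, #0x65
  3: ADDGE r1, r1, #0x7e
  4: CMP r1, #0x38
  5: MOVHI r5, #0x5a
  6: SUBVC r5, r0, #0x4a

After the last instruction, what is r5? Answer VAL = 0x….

[0] flags=0011 → (cmp)
[1] flags=0011 NE?T → r2=0x1c
[2] flags=0011 EQ?F → skip
[3] flags=0011 GE?F → skip
[4] flags=0010 → (cmp)
[5] flags=0010 HI?T → r5=0x5a
[6] flags=0010 VC?T → r5=0xba

VAL = 0xba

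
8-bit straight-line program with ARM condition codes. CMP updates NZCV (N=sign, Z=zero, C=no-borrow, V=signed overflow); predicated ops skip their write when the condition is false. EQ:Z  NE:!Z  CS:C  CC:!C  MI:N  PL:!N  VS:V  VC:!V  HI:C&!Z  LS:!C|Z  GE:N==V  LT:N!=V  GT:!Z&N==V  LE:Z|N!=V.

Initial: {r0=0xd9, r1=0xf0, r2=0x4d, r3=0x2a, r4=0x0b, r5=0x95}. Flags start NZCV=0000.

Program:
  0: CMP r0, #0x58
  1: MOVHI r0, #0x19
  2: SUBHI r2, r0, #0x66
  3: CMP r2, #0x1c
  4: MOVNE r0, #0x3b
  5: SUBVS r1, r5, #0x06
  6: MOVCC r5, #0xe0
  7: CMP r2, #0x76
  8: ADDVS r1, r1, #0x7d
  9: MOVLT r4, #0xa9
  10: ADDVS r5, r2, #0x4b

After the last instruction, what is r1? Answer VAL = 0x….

[0] flags=1010 → (cmp)
[1] flags=1010 HI?T → r0=0x19
[2] flags=1010 HI?T → r2=0xb3
[3] flags=1010 → (cmp)
[4] flags=1010 NE?T → r0=0x3b
[5] flags=1010 VS?F → skip
[6] flags=1010 CC?F → skip
[7] flags=0011 → (cmp)
[8] flags=0011 VS?T → r1=0x6d
[9] flags=0011 LT?T → r4=0xa9
[10] flags=0011 VS?T → r5=0xfe

VAL = 0x6d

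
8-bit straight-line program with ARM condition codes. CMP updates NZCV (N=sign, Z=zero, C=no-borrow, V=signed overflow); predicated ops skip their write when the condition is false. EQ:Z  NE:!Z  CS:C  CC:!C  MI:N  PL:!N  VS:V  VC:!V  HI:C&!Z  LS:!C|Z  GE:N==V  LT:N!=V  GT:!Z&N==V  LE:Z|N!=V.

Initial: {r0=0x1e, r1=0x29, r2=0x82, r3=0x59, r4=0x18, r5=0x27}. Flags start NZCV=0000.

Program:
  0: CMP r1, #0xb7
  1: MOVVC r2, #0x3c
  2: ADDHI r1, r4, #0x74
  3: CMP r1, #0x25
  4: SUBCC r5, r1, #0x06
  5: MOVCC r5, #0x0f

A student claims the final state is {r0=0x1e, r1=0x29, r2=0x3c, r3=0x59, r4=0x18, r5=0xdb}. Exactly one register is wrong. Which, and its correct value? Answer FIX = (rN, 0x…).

FIX = (r5, 0x27)

[0] flags=0000 → (cmp)
[1] flags=0000 VC?T → r2=0x3c
[2] flags=0000 HI?F → skip
[3] flags=0010 → (cmp)
[4] flags=0010 CC?F → skip
[5] flags=0010 CC?F → skip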